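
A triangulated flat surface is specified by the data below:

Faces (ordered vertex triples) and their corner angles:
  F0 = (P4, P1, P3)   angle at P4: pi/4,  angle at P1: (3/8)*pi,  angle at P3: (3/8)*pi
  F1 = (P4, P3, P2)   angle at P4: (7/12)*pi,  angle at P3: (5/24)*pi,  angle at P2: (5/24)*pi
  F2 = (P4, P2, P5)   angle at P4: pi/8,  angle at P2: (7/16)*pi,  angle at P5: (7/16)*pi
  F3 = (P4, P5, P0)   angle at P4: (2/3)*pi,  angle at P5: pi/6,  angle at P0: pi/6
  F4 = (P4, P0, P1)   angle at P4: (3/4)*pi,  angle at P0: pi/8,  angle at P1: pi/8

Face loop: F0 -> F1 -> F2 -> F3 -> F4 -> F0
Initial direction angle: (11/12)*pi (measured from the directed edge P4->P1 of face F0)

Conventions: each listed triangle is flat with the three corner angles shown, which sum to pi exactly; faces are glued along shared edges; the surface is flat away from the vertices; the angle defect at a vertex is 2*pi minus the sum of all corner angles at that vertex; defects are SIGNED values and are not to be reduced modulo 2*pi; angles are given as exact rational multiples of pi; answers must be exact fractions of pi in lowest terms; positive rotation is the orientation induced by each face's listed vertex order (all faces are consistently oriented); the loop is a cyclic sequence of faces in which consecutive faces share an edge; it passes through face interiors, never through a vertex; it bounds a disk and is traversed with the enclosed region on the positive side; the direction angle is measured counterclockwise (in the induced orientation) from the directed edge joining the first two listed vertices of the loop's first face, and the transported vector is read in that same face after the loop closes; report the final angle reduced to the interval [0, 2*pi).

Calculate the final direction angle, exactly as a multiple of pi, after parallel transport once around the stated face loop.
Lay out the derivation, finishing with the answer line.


enclosed vertex P4: corner angles sum to (19/8)*pi, defect = 2*pi - (19/8)*pi = (-3/8)*pi
adding the enclosed defects to the starting angle (mod 2*pi, induced orientation) gives the holonomy
final angle = (11/12)*pi - (3/8)*pi = (13/24)*pi (mod 2*pi)

Answer: final direction angle = (13/24)*pi


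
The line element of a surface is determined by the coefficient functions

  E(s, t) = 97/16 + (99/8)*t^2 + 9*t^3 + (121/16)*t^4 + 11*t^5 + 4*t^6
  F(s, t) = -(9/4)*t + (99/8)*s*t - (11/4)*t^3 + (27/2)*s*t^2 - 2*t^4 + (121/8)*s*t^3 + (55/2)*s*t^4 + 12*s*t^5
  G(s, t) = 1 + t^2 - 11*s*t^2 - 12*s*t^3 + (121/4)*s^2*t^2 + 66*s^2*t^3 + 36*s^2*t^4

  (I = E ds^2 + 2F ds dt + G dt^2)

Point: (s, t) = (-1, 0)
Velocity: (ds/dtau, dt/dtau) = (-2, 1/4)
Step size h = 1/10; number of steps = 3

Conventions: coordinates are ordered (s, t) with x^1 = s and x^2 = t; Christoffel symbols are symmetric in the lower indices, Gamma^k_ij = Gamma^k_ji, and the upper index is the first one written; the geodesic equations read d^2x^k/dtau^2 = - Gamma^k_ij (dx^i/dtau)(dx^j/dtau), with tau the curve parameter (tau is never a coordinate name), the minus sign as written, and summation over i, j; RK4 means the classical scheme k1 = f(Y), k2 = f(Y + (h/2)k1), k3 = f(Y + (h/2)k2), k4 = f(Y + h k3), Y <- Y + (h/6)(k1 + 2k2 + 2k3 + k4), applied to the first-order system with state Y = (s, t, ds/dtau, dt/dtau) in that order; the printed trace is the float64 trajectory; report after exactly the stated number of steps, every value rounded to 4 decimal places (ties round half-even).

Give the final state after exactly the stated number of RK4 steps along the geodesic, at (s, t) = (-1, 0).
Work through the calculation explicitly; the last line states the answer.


f(Y) = (ds/dtau, dt/dtau, -Gamma^s_ij Y'^i Y'^j, -Gamma^t_ij Y'^i Y'^j) with the Gammas evaluated at the stage position; h = 0.100000; intermediate values shown to 6 dp
step 0: s = -1.0000, t = 0.0000, ds/dtau = -2.0000, dt/dtau = 0.2500
step 1:
  k1: at (s, t) = (-1.000000, 0.000000), (ds/dtau, dt/dtau) = (-2.000000, 0.250000); Gamma_sss = 0.000000, Gamma_sst = 0.000000, Gamma_stt = -2.412371, Gamma_tss = 0.000000, Gamma_tst = 0.000000, Gamma_ttt = 0.000000; k1 = (-2.000000, 0.250000, 0.150773, 0.000000)
  k2: at (s, t) = (-1.100000, 0.012500), (ds/dtau, dt/dtau) = (-1.992461, 0.250000); Gamma_sss = 0.000000, Gamma_sst = 0.025826, Gamma_stt = -2.673881, Gamma_tss = 0.000000, Gamma_tst = -0.001023, Gamma_ttt = 0.105932; k2 = (-1.992461, 0.250000, 0.192846, -0.007640)
  k3: at (s, t) = (-1.099623, 0.012500), (ds/dtau, dt/dtau) = (-1.990358, 0.249618); Gamma_sss = 0.000000, Gamma_sst = 0.025826, Gamma_stt = -2.673094, Gamma_tss = 0.000000, Gamma_tst = -0.001023, Gamma_ttt = 0.105870; k3 = (-1.990358, 0.249618, 0.192221, -0.007613)
  k4: at (s, t) = (-1.199036, 0.024962), (ds/dtau, dt/dtau) = (-1.980778, 0.249239); Gamma_sss = 0.000000, Gamma_sst = 0.051991, Gamma_stt = -2.932223, Gamma_tss = 0.000000, Gamma_tst = -0.004481, Gamma_ttt = 0.252705; k4 = (-1.980778, 0.249239, 0.233484, -0.020122)
  Y <- Y + (h/6)(k1 + 2k2 + 2k3 + k4): s = -1.1991, t = 0.0250, ds/dtau = -1.9808, dt/dtau = 0.2492
step 2:
  k1: at (s, t) = (-1.199107, 0.024975), (ds/dtau, dt/dtau) = (-1.980760, 0.249156); Gamma_sss = 0.000000, Gamma_sst = 0.052018, Gamma_stt = -2.932421, Gamma_tss = 0.000000, Gamma_tst = -0.004486, Gamma_ttt = 0.252867; k1 = (-1.980760, 0.249156, 0.233385, -0.020125)
  k2: at (s, t) = (-1.298145, 0.037432), (ds/dtau, dt/dtau) = (-1.969091, 0.248150); Gamma_sss = 0.000000, Gamma_sst = 0.078155, Gamma_stt = -3.181437, Gamma_tss = 0.000000, Gamma_tst = -0.010943, Gamma_ttt = 0.445474; k2 = (-1.969091, 0.248150, 0.272285, -0.038126)
  k3: at (s, t) = (-1.297561, 0.037382), (ds/dtau, dt/dtau) = (-1.967146, 0.247250); Gamma_sss = 0.000000, Gamma_sst = 0.078050, Gamma_stt = -3.180078, Gamma_tss = 0.000000, Gamma_tst = -0.010909, Gamma_ttt = 0.444490; k3 = (-1.967146, 0.247250, 0.270330, -0.037785)
  k4: at (s, t) = (-1.395822, 0.049700), (ds/dtau, dt/dtau) = (-1.953727, 0.245378); Gamma_sss = 0.000000, Gamma_sst = 0.103264, Gamma_stt = -3.407698, Gamma_tss = 0.000000, Gamma_tst = -0.020677, Gamma_ttt = 0.682329; k4 = (-1.953727, 0.245378, 0.304188, -0.060908)
  Y <- Y + (h/6)(k1 + 2k2 + 2k3 + k4): s = -1.3959, t = 0.0497, ds/dtau = -1.9537, dt/dtau = 0.2453
step 3:
  k1: at (s, t) = (-1.395890, 0.049730), (ds/dtau, dt/dtau) = (-1.953713, 0.245275); Gamma_sss = 0.000000, Gamma_sst = 0.103326, Gamma_stt = -3.407870, Gamma_tss = 0.000000, Gamma_tst = -0.020703, Gamma_ttt = 0.682829; k1 = (-1.953713, 0.245275, 0.304045, -0.060921)
  k2: at (s, t) = (-1.493575, 0.061994), (ds/dtau, dt/dtau) = (-1.938511, 0.242229); Gamma_sss = 0.000000, Gamma_sst = 0.127034, Gamma_stt = -3.603389, Gamma_tss = 0.000000, Gamma_tst = -0.034030, Gamma_ttt = 0.965284; k2 = (-1.938511, 0.242229, 0.330730, -0.088597)
  k3: at (s, t) = (-1.492815, 0.061842), (ds/dtau, dt/dtau) = (-1.937177, 0.240845); Gamma_sss = 0.000000, Gamma_sst = 0.126748, Gamma_stt = -3.602074, Gamma_tss = 0.000000, Gamma_tst = -0.033851, Gamma_ttt = 0.962011; k3 = (-1.937177, 0.240845, 0.327215, -0.087390)
  k4: at (s, t) = (-1.589607, 0.073815), (ds/dtau, dt/dtau) = (-1.920992, 0.236536); Gamma_sss = 0.000000, Gamma_sst = 0.147722, Gamma_stt = -3.755035, Gamma_tss = 0.000000, Gamma_tst = -0.050275, Gamma_ttt = 1.277977; k4 = (-1.920992, 0.236536, 0.344337, -0.117191)
  Y <- Y + (h/6)(k1 + 2k2 + 2k3 + k4): s = -1.5897, t = 0.0739, ds/dtau = -1.9210, dt/dtau = 0.2364

Answer: s = -1.5897, t = 0.0739, ds/dtau = -1.9210, dt/dtau = 0.2364


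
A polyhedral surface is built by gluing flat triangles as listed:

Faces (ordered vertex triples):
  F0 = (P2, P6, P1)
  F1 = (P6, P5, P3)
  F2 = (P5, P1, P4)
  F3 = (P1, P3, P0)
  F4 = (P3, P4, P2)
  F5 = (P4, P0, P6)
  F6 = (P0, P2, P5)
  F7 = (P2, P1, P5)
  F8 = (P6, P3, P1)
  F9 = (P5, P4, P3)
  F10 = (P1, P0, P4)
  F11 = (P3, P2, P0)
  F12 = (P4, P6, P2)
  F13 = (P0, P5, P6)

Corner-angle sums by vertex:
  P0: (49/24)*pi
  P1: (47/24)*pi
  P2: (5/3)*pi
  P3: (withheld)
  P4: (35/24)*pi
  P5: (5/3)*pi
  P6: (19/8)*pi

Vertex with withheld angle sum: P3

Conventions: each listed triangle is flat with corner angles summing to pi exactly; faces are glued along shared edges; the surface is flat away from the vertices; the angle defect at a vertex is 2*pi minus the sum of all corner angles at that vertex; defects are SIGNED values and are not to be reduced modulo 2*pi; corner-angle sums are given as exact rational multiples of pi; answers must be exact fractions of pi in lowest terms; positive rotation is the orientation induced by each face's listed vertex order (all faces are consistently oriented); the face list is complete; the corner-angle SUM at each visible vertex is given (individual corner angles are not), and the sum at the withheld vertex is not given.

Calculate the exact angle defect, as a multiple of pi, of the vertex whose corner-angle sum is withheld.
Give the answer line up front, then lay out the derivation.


Answer: defect(P3) = (-5/6)*pi

V = 7, E = 21, F = 14; chi = V - E + F = 0
Gauss-Bonnet: total defect = 2*pi*chi = 0; visible defects sum to (5/6)*pi


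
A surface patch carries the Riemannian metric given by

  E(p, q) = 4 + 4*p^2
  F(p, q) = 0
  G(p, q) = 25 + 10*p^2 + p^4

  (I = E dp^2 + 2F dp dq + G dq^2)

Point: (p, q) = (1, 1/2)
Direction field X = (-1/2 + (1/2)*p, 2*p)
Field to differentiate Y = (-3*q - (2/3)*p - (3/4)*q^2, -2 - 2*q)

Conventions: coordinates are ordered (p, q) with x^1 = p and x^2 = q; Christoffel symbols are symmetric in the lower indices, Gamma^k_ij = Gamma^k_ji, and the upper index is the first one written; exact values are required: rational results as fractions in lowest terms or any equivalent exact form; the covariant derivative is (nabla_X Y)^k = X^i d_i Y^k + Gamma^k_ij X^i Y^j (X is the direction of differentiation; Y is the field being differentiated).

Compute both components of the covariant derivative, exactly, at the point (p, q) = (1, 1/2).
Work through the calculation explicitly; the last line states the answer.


E = 8, F = 0, G = 36 at the point
E_p = 8, E_q = 0, F_p = 0, F_q = 0, G_p = 24, G_q = 0
EG - F^2 = 288;  g^inv = (1/288) * [[36, 0], [0, 8]]
first-kind symbols [ij,l] = (1/2)(d_i g_jl + d_j g_il - d_l g_ij): [pp,p] = E_p/2 = 4, [pp,q] = F_p - E_q/2 = 0, [pq,p] = E_q/2 = 0, [pq,q] = G_p/2 = 12, [qq,p] = F_q - G_p/2 = -12, [qq,q] = G_q/2 = 0
Gamma^p_ij = (G*[ij,p] - F*[ij,q])/(EG - F^2), Gamma^q_ij = (E*[ij,q] - F*[ij,p])/(EG - F^2)
Gamma_ppp = 1/2, Gamma_ppq = 0, Gamma_pqq = -3/2, Gamma_qpp = 0, Gamma_qpq = 1/3, Gamma_qqq = 0
X = (0, 2), Y = (-113/48, -3) at the point

Answer: (nabla_X Y)^p = 3/2, (nabla_X Y)^q = -401/72


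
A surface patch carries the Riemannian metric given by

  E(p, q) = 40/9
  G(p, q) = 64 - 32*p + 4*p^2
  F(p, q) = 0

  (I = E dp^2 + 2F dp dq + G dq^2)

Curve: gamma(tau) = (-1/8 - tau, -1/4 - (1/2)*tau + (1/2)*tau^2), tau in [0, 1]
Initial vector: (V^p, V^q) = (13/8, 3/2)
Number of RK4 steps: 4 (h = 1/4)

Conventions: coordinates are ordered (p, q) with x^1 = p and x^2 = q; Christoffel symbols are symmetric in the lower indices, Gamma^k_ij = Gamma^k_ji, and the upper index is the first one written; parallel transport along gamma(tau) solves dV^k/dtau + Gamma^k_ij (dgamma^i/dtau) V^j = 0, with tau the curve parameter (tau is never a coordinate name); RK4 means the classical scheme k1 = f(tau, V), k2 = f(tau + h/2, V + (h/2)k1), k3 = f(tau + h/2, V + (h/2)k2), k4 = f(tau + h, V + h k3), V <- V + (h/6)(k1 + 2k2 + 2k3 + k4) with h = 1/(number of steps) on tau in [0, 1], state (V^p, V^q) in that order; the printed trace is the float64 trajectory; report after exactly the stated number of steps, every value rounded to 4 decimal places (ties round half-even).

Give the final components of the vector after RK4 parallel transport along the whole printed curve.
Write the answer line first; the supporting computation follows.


Answer: V^p = 1.6250, V^q = 1.2073

gamma'(tau) = (-1, -1/2 + tau); f(tau, V)^k = -Gamma^k_ij(gamma(tau)) gamma'^i(tau) V^j; h = 1/4; intermediate values shown to 6 dp
curve data and Christoffel symbols at the stage parameters:
  tau = 0.000000: gamma = (-0.125000, -0.250000), gamma' = (-1.000000, -0.500000); Gamma_ppp = 0.000000, Gamma_ppq = 0.000000, Gamma_pqq = 3.712500, Gamma_qpp = 0.000000, Gamma_qpq = -0.242424, Gamma_qqq = 0.000000
  tau = 0.125000: gamma = (-0.250000, -0.304688), gamma' = (-1.000000, -0.375000); Gamma_ppp = 0.000000, Gamma_ppq = 0.000000, Gamma_pqq = 3.825000, Gamma_qpp = 0.000000, Gamma_qpq = -0.235294, Gamma_qqq = 0.000000
  tau = 0.250000: gamma = (-0.375000, -0.343750), gamma' = (-1.000000, -0.250000); Gamma_ppp = 0.000000, Gamma_ppq = 0.000000, Gamma_pqq = 3.937500, Gamma_qpp = 0.000000, Gamma_qpq = -0.228571, Gamma_qqq = 0.000000
  tau = 0.375000: gamma = (-0.500000, -0.367188), gamma' = (-1.000000, -0.125000); Gamma_ppp = 0.000000, Gamma_ppq = 0.000000, Gamma_pqq = 4.050000, Gamma_qpp = 0.000000, Gamma_qpq = -0.222222, Gamma_qqq = 0.000000
  tau = 0.500000: gamma = (-0.625000, -0.375000), gamma' = (-1.000000, 0.000000); Gamma_ppp = 0.000000, Gamma_ppq = 0.000000, Gamma_pqq = 4.162500, Gamma_qpp = 0.000000, Gamma_qpq = -0.216216, Gamma_qqq = 0.000000
  tau = 0.625000: gamma = (-0.750000, -0.367188), gamma' = (-1.000000, 0.125000); Gamma_ppp = 0.000000, Gamma_ppq = 0.000000, Gamma_pqq = 4.275000, Gamma_qpp = 0.000000, Gamma_qpq = -0.210526, Gamma_qqq = 0.000000
  tau = 0.750000: gamma = (-0.875000, -0.343750), gamma' = (-1.000000, 0.250000); Gamma_ppp = 0.000000, Gamma_ppq = 0.000000, Gamma_pqq = 4.387500, Gamma_qpp = 0.000000, Gamma_qpq = -0.205128, Gamma_qqq = 0.000000
  tau = 0.875000: gamma = (-1.000000, -0.304688), gamma' = (-1.000000, 0.375000); Gamma_ppp = 0.000000, Gamma_ppq = 0.000000, Gamma_pqq = 4.500000, Gamma_qpp = 0.000000, Gamma_qpq = -0.200000, Gamma_qqq = 0.000000
  tau = 1.000000: gamma = (-1.125000, -0.250000), gamma' = (-1.000000, 0.500000); Gamma_ppp = 0.000000, Gamma_ppq = 0.000000, Gamma_pqq = 4.612500, Gamma_qpp = 0.000000, Gamma_qpq = -0.195122, Gamma_qqq = 0.000000
step 0: V^p = 1.6250, V^q = 1.5000
step 1: k1 = (2.784375, -0.560606), k2 = (2.051048, -0.510545), k3 = (2.060023, -0.503929), k4 = (1.352549, -0.436347); V <- V + (h/6)(k1 + 2k2 + 2k3 + k4): V^p = 2.1400, V^q = 1.3739
step 2: k1 = (1.352453, -0.436323), k2 = (0.667936, -0.357335), k3 = (0.672935, -0.357152), k4 = (0.000000, -0.277758); V <- V + (h/6)(k1 + 2k2 + 2k3 + k4): V^p = 2.3081, V^q = 1.2846
step 3: k1 = (0.000000, -0.277757), k2 = (-0.667919, -0.202400), k3 = (-0.672953, -0.206580), k4 = (-1.352427, -0.143185); V <- V + (h/6)(k1 + 2k2 + 2k3 + k4): V^p = 2.1400, V^q = 1.2330
step 4: k1 = (-1.352453, -0.143183), k2 = (-2.050495, -0.095204), k3 = (-2.060615, -0.102947), k4 = (-2.784264, -0.077047); V <- V + (h/6)(k1 + 2k2 + 2k3 + k4): V^p = 1.6250, V^q = 1.2073


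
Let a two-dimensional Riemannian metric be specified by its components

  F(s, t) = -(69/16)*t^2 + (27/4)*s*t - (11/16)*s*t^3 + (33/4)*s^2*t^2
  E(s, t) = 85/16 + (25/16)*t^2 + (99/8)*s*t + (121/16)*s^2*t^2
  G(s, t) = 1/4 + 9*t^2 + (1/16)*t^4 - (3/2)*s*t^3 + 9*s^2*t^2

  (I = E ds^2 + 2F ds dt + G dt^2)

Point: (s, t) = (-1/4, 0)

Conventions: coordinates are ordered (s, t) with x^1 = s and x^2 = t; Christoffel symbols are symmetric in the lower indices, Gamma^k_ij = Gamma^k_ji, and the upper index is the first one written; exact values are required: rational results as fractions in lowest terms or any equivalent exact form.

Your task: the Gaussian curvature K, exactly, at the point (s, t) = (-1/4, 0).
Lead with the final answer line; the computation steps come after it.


Answer: K = 28099/7225

E = 85/16, F = 0, G = 1/4, EG - F^2 = 85/64 at the point
E_s = 0, E_t = -99/32, F_s = 0, F_t = -27/16, G_s = 0, G_t = 0
E_tt = 521/128, F_st = 27/4, G_ss = 0
Using the Brioschi determinant formula for K from the metric derivatives:
M1 = [[-E_tt/2 + F_st - G_ss/2, E_s/2, F_s - E_t/2], [F_t - G_s/2, E, F], [G_t/2, F, G]] = [[1207/256, 0, 99/64], [-27/16, 85/16, 0], [0, 0, 1/4]]; det M1 = 102595/16384
M2 = [[0, E_t/2, G_s/2], [E_t/2, E, F], [G_s/2, F, G]] = [[0, -99/64, 0], [-99/64, 85/16, 0], [0, 0, 1/4]]; det M2 = -9801/16384
det M1 - det M2 = 28099/4096; K = 28099/4096 / (85/64)^2 = 28099/7225


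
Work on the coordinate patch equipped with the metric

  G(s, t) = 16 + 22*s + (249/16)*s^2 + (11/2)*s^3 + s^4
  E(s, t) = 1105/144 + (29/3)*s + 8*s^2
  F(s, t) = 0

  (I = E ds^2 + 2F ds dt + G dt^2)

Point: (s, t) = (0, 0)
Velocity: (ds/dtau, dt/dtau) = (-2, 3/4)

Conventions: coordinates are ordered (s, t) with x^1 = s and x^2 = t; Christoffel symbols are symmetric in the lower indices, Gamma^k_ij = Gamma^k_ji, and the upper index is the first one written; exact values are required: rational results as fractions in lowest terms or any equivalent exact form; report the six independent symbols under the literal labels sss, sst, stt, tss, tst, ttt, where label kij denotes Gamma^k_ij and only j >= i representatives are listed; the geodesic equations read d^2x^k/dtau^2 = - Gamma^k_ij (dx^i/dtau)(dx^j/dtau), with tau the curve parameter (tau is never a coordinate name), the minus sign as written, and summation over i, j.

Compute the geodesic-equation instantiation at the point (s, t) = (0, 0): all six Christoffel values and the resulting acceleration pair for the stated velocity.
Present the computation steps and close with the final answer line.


E = 1105/144, F = 0, G = 16 at the point
E_s = 29/3, E_t = 0, F_s = 0, F_t = 0, G_s = 22, G_t = 0
EG - F^2 = 1105/9;  g^inv = (9/1105) * [[16, 0], [0, 1105/144]]
first-kind symbols [ij,l] = (1/2)(d_i g_jl + d_j g_il - d_l g_ij): [ss,s] = E_s/2 = 29/6, [ss,t] = F_s - E_t/2 = 0, [st,s] = E_t/2 = 0, [st,t] = G_s/2 = 11, [tt,s] = F_t - G_s/2 = -11, [tt,t] = G_t/2 = 0
Gamma^s_ij = (G*[ij,s] - F*[ij,t])/(EG - F^2), Gamma^t_ij = (E*[ij,t] - F*[ij,s])/(EG - F^2)
Gamma_sss = 696/1105, Gamma_sst = 0, Gamma_stt = -1584/1105, Gamma_tss = 0, Gamma_tst = 11/16, Gamma_ttt = 0
d^2s/dtau^2 = -(Gamma_sss*(-2)^2 + 2*Gamma_sst*(-2)*(3/4) + Gamma_stt*(3/4)^2) = -1893/1105
d^2t/dtau^2 = -(Gamma_tss*(-2)^2 + 2*Gamma_tst*(-2)*(3/4) + Gamma_ttt*(3/4)^2) = 33/16

Answer: Gamma_sss = 696/1105, Gamma_sst = 0, Gamma_stt = -1584/1105, Gamma_tss = 0, Gamma_tst = 11/16, Gamma_ttt = 0; accelerations (d^2s/dtau^2, d^2t/dtau^2) = (-1893/1105, 33/16)


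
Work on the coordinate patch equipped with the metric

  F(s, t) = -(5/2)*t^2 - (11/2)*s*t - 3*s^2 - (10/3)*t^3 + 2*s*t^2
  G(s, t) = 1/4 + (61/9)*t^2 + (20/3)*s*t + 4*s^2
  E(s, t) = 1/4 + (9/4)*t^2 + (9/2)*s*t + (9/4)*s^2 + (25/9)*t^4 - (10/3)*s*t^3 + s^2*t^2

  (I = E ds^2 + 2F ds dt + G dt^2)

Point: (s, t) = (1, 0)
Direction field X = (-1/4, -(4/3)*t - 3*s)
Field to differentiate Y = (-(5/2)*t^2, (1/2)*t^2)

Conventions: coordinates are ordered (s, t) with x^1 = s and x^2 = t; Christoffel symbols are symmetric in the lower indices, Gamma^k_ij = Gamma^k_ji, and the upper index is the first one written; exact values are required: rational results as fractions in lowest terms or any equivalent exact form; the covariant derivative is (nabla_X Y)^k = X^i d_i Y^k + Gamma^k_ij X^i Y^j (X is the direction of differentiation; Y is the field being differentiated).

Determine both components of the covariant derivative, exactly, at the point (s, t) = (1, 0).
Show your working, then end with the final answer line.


E = 5/2, F = -3, G = 17/4 at the point
E_s = 9/2, E_t = 9/2, F_s = -6, F_t = -11/2, G_s = 8, G_t = 20/3
EG - F^2 = 13/8;  g^inv = (8/13) * [[17/4, 3], [3, 5/2]]
first-kind symbols [ij,l] = (1/2)(d_i g_jl + d_j g_il - d_l g_ij): [ss,s] = E_s/2 = 9/4, [ss,t] = F_s - E_t/2 = -33/4, [st,s] = E_t/2 = 9/4, [st,t] = G_s/2 = 4, [tt,s] = F_t - G_s/2 = -19/2, [tt,t] = G_t/2 = 10/3
Gamma^s_ij = (G*[ij,s] - F*[ij,t])/(EG - F^2), Gamma^t_ij = (E*[ij,t] - F*[ij,s])/(EG - F^2)
Gamma_sss = -243/26, Gamma_sst = 345/26, Gamma_stt = -243/13, Gamma_tss = -111/13, Gamma_tst = 134/13, Gamma_ttt = -484/39
X = (-1/4, -3), Y = (0, 0) at the point

Answer: (nabla_X Y)^s = 0, (nabla_X Y)^t = 0


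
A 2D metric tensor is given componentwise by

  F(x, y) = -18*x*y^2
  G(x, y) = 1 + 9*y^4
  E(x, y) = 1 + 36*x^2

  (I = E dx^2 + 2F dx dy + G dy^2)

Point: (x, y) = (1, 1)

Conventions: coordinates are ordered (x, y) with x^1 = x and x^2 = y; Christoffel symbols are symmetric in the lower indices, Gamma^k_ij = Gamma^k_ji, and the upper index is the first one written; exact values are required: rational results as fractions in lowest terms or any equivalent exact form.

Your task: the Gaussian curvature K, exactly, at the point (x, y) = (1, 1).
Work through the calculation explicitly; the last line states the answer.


E = 37, F = -18, G = 10, EG - F^2 = 46 at the point
E_x = 72, E_y = 0, F_x = -18, F_y = -36, G_x = 0, G_y = 36
E_yy = 0, F_xy = -36, G_xx = 0
Compute both Brioschi determinants and normalise by (EG - F^2)^2.
M1 = [[-E_yy/2 + F_xy - G_xx/2, E_x/2, F_x - E_y/2], [F_y - G_x/2, E, F], [G_y/2, F, G]] = [[-36, 36, -18], [-36, 37, -18], [18, -18, 10]]; det M1 = -36
M2 = [[0, E_y/2, G_x/2], [E_y/2, E, F], [G_x/2, F, G]] = [[0, 0, 0], [0, 37, -18], [0, -18, 10]]; det M2 = 0
det M1 - det M2 = -36; K = -36 / (46)^2 = -9/529

Answer: K = -9/529


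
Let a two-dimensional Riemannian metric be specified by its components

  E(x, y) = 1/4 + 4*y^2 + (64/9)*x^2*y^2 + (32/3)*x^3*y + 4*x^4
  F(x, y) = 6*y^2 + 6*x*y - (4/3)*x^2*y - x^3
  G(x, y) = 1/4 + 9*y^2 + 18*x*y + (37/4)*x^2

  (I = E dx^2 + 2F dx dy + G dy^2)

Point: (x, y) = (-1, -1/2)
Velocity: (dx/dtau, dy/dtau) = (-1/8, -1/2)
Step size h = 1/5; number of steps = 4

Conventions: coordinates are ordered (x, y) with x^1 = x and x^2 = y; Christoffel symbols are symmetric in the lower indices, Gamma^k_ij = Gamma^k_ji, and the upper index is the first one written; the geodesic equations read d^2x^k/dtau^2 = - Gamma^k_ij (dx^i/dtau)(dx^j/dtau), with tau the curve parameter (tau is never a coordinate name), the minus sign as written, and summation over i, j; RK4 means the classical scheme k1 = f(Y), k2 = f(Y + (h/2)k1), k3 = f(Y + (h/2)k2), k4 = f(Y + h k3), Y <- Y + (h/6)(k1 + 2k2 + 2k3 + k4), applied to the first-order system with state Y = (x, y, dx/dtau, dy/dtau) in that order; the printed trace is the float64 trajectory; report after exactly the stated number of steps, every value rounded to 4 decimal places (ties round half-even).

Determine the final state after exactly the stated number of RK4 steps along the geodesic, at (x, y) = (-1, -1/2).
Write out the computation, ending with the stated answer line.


f(Y) = (dx/dtau, dy/dtau, -Gamma^x_ij Y'^i Y'^j, -Gamma^y_ij Y'^i Y'^j) with the Gammas evaluated at the stage position; h = 0.200000; intermediate values shown to 6 dp
step 0: x = -1.0000, y = -0.5000, dx/dtau = -0.1250, dy/dtau = -0.5000
step 1:
  k1: at (x, y) = (-1.000000, -0.500000), (dx/dtau, dy/dtau) = (-0.125000, -0.500000); Gamma_xxx = -1.788910, Gamma_xxy = -0.646111, Gamma_xyy = 0.420643, Gamma_yxx = 0.702996, Gamma_yxy = -0.470634, Gamma_yyy = -0.775613; k1 = (-0.125000, -0.500000, 0.003555, 0.241748)
  k2: at (x, y) = (-1.012500, -0.550000), (dx/dtau, dy/dtau) = (-0.124645, -0.475825); Gamma_xxx = -1.752740, Gamma_xxy = -0.619856, Gamma_xyy = 0.391045, Gamma_yxx = 0.714420, Gamma_yxy = -0.445310, Gamma_yyy = -0.746418; k2 = (-0.124645, -0.475825, 0.012221, 0.210719)
  k3: at (x, y) = (-1.012464, -0.547583), (dx/dtau, dy/dtau) = (-0.123778, -0.478928); Gamma_xxx = -1.753732, Gamma_xxy = -0.621036, Gamma_xyy = 0.391842, Gamma_yxx = 0.713944, Gamma_yxy = -0.446277, Gamma_yyy = -0.747379; k3 = (-0.123778, -0.478928, 0.010622, 0.213401)
  k4: at (x, y) = (-1.024756, -0.595786), (dx/dtau, dy/dtau) = (-0.122876, -0.457320); Gamma_xxx = -1.719797, Gamma_xxy = -0.597663, Gamma_xyy = 0.365712, Gamma_yxx = 0.723310, Gamma_yxy = -0.423933, Gamma_yyy = -0.720644; k4 = (-0.122876, -0.457320, 0.016650, 0.187440)
  Y <- Y + (h/6)(k1 + 2k2 + 2k3 + k4): x = -1.0248, y = -0.5956, dx/dtau = -0.1228, dy/dtau = -0.4574
step 2:
  k1: at (x, y) = (-1.024824, -0.595561), (dx/dtau, dy/dtau) = (-0.122804, -0.457419); Gamma_xxx = -1.719796, Gamma_xxy = -0.597761, Gamma_xyy = 0.365713, Gamma_yxx = 0.723275, Gamma_yxy = -0.423991, Gamma_yyy = -0.720680; k1 = (-0.122804, -0.457419, 0.016573, 0.187515)
  k2: at (x, y) = (-1.037104, -0.641303), (dx/dtau, dy/dtau) = (-0.121146, -0.438668); Gamma_xxx = -1.688015, Gamma_xxy = -0.577202, Gamma_xyy = 0.342608, Gamma_yxx = 0.730834, Gamma_yxy = -0.404390, Gamma_yyy = -0.696325; k2 = (-0.121146, -0.438668, 0.020195, 0.166248)
  k3: at (x, y) = (-1.036939, -0.639428), (dx/dtau, dy/dtau) = (-0.120784, -0.440794); Gamma_xxx = -1.688888, Gamma_xxy = -0.577998, Gamma_xyy = 0.343230, Gamma_yxx = 0.730561, Gamma_yxy = -0.405059, Gamma_yyy = -0.697081; k3 = (-0.120784, -0.440794, 0.019496, 0.167916)
  k4: at (x, y) = (-1.048981, -0.683720), (dx/dtau, dy/dtau) = (-0.118904, -0.423836); Gamma_xxx = -1.659002, Gamma_xxy = -0.559416, Gamma_xyy = 0.322589, Gamma_yxx = 0.736834, Gamma_yxy = -0.387481, Gamma_yyy = -0.674642; k4 = (-0.118904, -0.423836, 0.021891, 0.149828)
  Y <- Y + (h/6)(k1 + 2k2 + 2k3 + k4): x = -1.0490, y = -0.6836, dx/dtau = -0.1189, dy/dtau = -0.4239
step 3:
  k1: at (x, y) = (-1.049010, -0.683567), (dx/dtau, dy/dtau) = (-0.118875, -0.423897); Gamma_xxx = -1.659021, Gamma_xxy = -0.559474, Gamma_xyy = 0.322602, Gamma_yxx = 0.736816, Gamma_yxy = -0.387519, Gamma_yyy = -0.674674; k1 = (-0.118875, -0.423897, 0.021861, 0.149874)
  k2: at (x, y) = (-1.060897, -0.725957), (dx/dtau, dy/dtau) = (-0.116689, -0.408909); Gamma_xxx = -1.630996, Gamma_xxy = -0.542827, Gamma_xyy = 0.304174, Gamma_yxx = 0.741954, Gamma_yxy = -0.371836, Gamma_yyy = -0.654104; k2 = (-0.116689, -0.408909, 0.023151, 0.134752)
  k3: at (x, y) = (-1.060679, -0.724458), (dx/dtau, dy/dtau) = (-0.116560, -0.410421); Gamma_xxx = -1.631740, Gamma_xxy = -0.543389, Gamma_xyy = 0.304654, Gamma_yxx = 0.741792, Gamma_yxy = -0.372317, Gamma_yyy = -0.654698; k3 = (-0.116560, -0.410421, 0.022842, 0.135825)
  k4: at (x, y) = (-1.072322, -0.765651), (dx/dtau, dy/dtau) = (-0.114307, -0.396732); Gamma_xxx = -1.605299, Gamma_xxy = -0.528158, Gamma_xyy = 0.288024, Gamma_yxx = 0.746090, Gamma_yxy = -0.358075, Gamma_yyy = -0.635631; k4 = (-0.114307, -0.396732, 0.023544, 0.122774)
  Y <- Y + (h/6)(k1 + 2k2 + 2k3 + k4): x = -1.0723, y = -0.7655, dx/dtau = -0.1143, dy/dtau = -0.3968
step 4:
  k1: at (x, y) = (-1.072332, -0.765543), (dx/dtau, dy/dtau) = (-0.114296, -0.396770); Gamma_xxx = -1.605322, Gamma_xxy = -0.528195, Gamma_xyy = 0.288038, Gamma_yxx = 0.746081, Gamma_yxy = -0.358101, Gamma_yyy = -0.635658; k1 = (-0.114296, -0.396770, 0.023533, 0.122802)
  k2: at (x, y) = (-1.083762, -0.805220), (dx/dtau, dy/dtau) = (-0.111943, -0.384490); Gamma_xxx = -1.580452, Gamma_xxy = -0.514354, Gamma_xyy = 0.273056, Gamma_yxx = 0.749637, Gamma_yxy = -0.345224, Gamma_yyy = -0.618065; k2 = (-0.111943, -0.384490, 0.023715, 0.111694)
  k3: at (x, y) = (-1.083527, -0.803992), (dx/dtau, dy/dtau) = (-0.111924, -0.385601); Gamma_xxx = -1.581081, Gamma_xxy = -0.514766, Gamma_xyy = 0.273428, Gamma_yxx = 0.749538, Gamma_yxy = -0.345582, Gamma_yyy = -0.618536; k3 = (-0.111924, -0.385601, 0.023583, 0.112409)
  k4: at (x, y) = (-1.094717, -0.842663), (dx/dtau, dy/dtau) = (-0.109579, -0.374288); Gamma_xxx = -1.557534, Gamma_xxy = -0.501980, Gamma_xyy = 0.259793, Gamma_yxx = 0.752527, Gamma_yxy = -0.333772, Gamma_yyy = -0.602140; k4 = (-0.109579, -0.374288, 0.023484, 0.102697)
  Y <- Y + (h/6)(k1 + 2k2 + 2k3 + k4): x = -1.0947, y = -0.8426, dx/dtau = -0.1096, dy/dtau = -0.3743

Answer: x = -1.0947, y = -0.8426, dx/dtau = -0.1096, dy/dtau = -0.3743


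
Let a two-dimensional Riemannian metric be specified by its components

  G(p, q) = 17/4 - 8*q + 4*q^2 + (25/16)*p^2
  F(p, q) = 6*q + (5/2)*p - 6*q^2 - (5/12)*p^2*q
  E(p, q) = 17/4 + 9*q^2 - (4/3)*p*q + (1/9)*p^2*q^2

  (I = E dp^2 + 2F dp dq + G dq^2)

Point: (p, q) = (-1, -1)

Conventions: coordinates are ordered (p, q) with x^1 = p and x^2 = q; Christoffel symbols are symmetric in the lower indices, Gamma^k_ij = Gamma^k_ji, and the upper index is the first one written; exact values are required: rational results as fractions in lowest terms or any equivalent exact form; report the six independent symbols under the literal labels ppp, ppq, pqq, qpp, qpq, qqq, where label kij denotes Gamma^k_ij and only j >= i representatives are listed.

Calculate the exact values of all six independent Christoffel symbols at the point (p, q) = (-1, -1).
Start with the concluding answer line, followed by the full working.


Answer: Gamma_ppp = 263164/27483, Gamma_ppq = -99315/9161, Gamma_pqq = 526161/36644, Gamma_qpp = 671008/82449, Gamma_qpq = -237979/27483, Gamma_qqq = 99887/9161

E = 433/36, F = -169/12, G = 285/16 at the point
E_p = 10/9, E_q = -152/9, F_p = 5/3, F_q = 211/12, G_p = -25/8, G_q = -16
EG - F^2 = 9161/576;  g^inv = (576/9161) * [[285/16, 169/12], [169/12, 433/36]]
first-kind symbols [ij,l] = (1/2)(d_i g_jl + d_j g_il - d_l g_ij): [pp,p] = E_p/2 = 5/9, [pp,q] = F_p - E_q/2 = 91/9, [pq,p] = E_q/2 = -76/9, [pq,q] = G_p/2 = -25/16, [qq,p] = F_q - G_p/2 = 919/48, [qq,q] = G_q/2 = -8
Gamma^p_ij = (G*[ij,p] - F*[ij,q])/(EG - F^2), Gamma^q_ij = (E*[ij,q] - F*[ij,p])/(EG - F^2)


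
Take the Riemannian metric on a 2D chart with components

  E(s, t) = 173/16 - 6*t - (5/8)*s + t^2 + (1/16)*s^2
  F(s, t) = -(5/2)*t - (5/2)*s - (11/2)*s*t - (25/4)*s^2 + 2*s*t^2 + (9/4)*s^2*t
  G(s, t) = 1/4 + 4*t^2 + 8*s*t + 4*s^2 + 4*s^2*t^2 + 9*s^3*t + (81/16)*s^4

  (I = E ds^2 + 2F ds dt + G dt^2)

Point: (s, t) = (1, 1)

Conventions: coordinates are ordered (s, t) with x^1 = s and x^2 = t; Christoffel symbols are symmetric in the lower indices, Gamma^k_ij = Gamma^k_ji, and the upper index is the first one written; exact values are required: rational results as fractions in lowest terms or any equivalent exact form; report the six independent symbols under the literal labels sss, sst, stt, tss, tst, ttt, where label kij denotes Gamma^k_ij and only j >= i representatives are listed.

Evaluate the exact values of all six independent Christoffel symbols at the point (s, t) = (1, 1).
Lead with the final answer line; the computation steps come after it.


Answer: Gamma_sss = -10149/1529, Gamma_sst = 24108/1529, Gamma_stt = -137751/3058, Gamma_tss = -4232/1529, Gamma_tst = 10370/1529, Gamma_ttt = -24356/1529

E = 21/4, F = -25/2, G = 549/16 at the point
E_s = -1/2, E_t = -4, F_s = -14, F_t = -7/4, G_s = 285/4, G_t = 33
EG - F^2 = 1529/64;  g^inv = (64/1529) * [[549/16, 25/2], [25/2, 21/4]]
first-kind symbols [ij,l] = (1/2)(d_i g_jl + d_j g_il - d_l g_ij): [ss,s] = E_s/2 = -1/4, [ss,t] = F_s - E_t/2 = -12, [st,s] = E_t/2 = -2, [st,t] = G_s/2 = 285/8, [tt,s] = F_t - G_s/2 = -299/8, [tt,t] = G_t/2 = 33/2
Gamma^s_ij = (G*[ij,s] - F*[ij,t])/(EG - F^2), Gamma^t_ij = (E*[ij,t] - F*[ij,s])/(EG - F^2)


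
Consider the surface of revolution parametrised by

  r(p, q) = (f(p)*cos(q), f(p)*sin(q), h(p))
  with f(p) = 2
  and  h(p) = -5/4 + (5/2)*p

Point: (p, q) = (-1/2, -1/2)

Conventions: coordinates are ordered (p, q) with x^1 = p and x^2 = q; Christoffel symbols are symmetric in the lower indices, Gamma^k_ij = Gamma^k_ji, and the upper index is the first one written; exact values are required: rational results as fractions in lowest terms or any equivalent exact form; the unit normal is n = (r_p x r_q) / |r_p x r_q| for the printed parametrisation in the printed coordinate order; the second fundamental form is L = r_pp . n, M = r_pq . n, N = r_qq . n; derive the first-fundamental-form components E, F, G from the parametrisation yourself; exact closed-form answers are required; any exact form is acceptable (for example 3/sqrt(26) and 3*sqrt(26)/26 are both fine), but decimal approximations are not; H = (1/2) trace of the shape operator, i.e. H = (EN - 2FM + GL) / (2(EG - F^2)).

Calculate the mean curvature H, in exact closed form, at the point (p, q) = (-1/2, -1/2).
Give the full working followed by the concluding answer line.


f = 2, f' = 0, f'' = 0, h' = 5/2, h'' = 0
E = 25/4, F = 0, G = 4; answer radicand W^2 = 25/4
unnormalised second-form numerators: l = 0, m = 0, n = 5; L = l/sqrt(25/4), and similarly M = m/sqrt(W^2), N = n/sqrt(W^2)
H = (E*n - 2*F*m + G*l) / (2*(EG - F^2)*sqrt(W^2)); E*n - 2*F*m + G*l = 125/4, EG - F^2 = 25, so H = (5/8)/sqrt(25/4)

Answer: H = 1/4


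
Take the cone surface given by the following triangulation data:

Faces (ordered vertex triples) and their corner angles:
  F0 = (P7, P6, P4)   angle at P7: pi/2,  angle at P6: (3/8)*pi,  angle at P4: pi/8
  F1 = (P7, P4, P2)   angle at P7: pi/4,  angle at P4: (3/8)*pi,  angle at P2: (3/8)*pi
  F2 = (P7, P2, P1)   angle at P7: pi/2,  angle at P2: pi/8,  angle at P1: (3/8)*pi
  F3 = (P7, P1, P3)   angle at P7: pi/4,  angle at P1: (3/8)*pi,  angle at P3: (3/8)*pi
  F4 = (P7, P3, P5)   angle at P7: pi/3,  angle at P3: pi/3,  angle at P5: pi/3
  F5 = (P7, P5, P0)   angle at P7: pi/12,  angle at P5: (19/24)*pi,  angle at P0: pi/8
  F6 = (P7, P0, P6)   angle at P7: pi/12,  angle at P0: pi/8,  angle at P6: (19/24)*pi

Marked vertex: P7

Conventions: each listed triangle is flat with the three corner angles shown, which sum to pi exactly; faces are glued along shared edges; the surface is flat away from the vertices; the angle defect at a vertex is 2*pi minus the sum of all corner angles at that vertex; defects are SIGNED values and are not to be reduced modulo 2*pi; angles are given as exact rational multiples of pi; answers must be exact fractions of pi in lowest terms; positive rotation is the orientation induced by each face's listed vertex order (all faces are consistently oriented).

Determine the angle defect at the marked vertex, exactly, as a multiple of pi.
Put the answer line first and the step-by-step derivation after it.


Answer: defect(P7) = 0

Sum of corner angles at P7: 2*pi
defect = 2*pi - 2*pi


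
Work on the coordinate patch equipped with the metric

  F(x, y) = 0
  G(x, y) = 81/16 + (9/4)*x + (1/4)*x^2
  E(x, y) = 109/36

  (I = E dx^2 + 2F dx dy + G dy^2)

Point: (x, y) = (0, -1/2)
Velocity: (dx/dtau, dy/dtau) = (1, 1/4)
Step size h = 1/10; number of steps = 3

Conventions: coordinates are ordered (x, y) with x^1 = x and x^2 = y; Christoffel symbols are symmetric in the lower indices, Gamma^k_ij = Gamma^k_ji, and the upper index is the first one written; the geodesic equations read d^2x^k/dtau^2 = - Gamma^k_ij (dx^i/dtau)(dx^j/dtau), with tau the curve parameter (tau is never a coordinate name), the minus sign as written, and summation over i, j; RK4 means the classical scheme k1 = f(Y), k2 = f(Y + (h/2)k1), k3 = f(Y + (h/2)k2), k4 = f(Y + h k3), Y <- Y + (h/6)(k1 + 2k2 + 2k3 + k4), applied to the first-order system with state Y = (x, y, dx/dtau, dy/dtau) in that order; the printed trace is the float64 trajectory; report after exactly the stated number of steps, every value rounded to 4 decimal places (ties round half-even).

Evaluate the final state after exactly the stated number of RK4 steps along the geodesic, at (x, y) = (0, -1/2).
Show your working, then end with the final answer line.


f(Y) = (dx/dtau, dy/dtau, -Gamma^x_ij Y'^i Y'^j, -Gamma^y_ij Y'^i Y'^j) with the Gammas evaluated at the stage position; h = 0.100000; intermediate values shown to 6 dp
step 0: x = 0.0000, y = -0.5000, dx/dtau = 1.0000, dy/dtau = 0.2500
step 1:
  k1: at (x, y) = (0.000000, -0.500000), (dx/dtau, dy/dtau) = (1.000000, 0.250000); Gamma_xxx = 0.000000, Gamma_xxy = 0.000000, Gamma_xyy = -0.371560, Gamma_yxx = 0.000000, Gamma_yxy = 0.222222, Gamma_yyy = 0.000000; k1 = (1.000000, 0.250000, 0.023222, -0.111111)
  k2: at (x, y) = (0.050000, -0.487500), (dx/dtau, dy/dtau) = (1.001161, 0.244444); Gamma_xxx = 0.000000, Gamma_xxy = 0.000000, Gamma_xyy = -0.375688, Gamma_yxx = 0.000000, Gamma_yxy = 0.219780, Gamma_yyy = 0.000000; k2 = (1.001161, 0.244444, 0.022449, -0.107573)
  k3: at (x, y) = (0.050058, -0.487778), (dx/dtau, dy/dtau) = (1.001122, 0.244621); Gamma_xxx = 0.000000, Gamma_xxy = 0.000000, Gamma_xyy = -0.375693, Gamma_yxx = 0.000000, Gamma_yxy = 0.219777, Gamma_yyy = 0.000000; k3 = (1.001122, 0.244621, 0.022481, -0.107645)
  k4: at (x, y) = (0.100112, -0.475538), (dx/dtau, dy/dtau) = (1.002248, 0.239235); Gamma_xxx = 0.000000, Gamma_xxy = 0.000000, Gamma_xyy = -0.379826, Gamma_yxx = 0.000000, Gamma_yxy = 0.217386, Gamma_yyy = 0.000000; k4 = (1.002248, 0.239235, 0.021739, -0.104247)
  Y <- Y + (h/6)(k1 + 2k2 + 2k3 + k4): x = 0.1001, y = -0.4755, dx/dtau = 1.0022, dy/dtau = 0.2392
step 2:
  k1: at (x, y) = (0.100114, -0.475544), (dx/dtau, dy/dtau) = (1.002247, 0.239237); Gamma_xxx = 0.000000, Gamma_xxy = 0.000000, Gamma_xyy = -0.379826, Gamma_yxx = 0.000000, Gamma_yxy = 0.217386, Gamma_yyy = 0.000000; k1 = (1.002247, 0.239237, 0.021739, -0.104247)
  k2: at (x, y) = (0.150226, -0.463582), (dx/dtau, dy/dtau) = (1.003334, 0.234024); Gamma_xxx = 0.000000, Gamma_xxy = 0.000000, Gamma_xyy = -0.383964, Gamma_yxx = 0.000000, Gamma_yxy = 0.215043, Gamma_yyy = 0.000000; k2 = (1.003334, 0.234024, 0.021029, -0.100986)
  k3: at (x, y) = (0.150280, -0.463843), (dx/dtau, dy/dtau) = (1.003298, 0.234187); Gamma_xxx = 0.000000, Gamma_xxy = 0.000000, Gamma_xyy = -0.383968, Gamma_yxx = 0.000000, Gamma_yxy = 0.215041, Gamma_yyy = 0.000000; k3 = (1.003298, 0.234187, 0.021058, -0.101052)
  k4: at (x, y) = (0.200443, -0.452125), (dx/dtau, dy/dtau) = (1.004353, 0.229132); Gamma_xxx = 0.000000, Gamma_xxy = 0.000000, Gamma_xyy = -0.388110, Gamma_yxx = 0.000000, Gamma_yxy = 0.212746, Gamma_yyy = 0.000000; k4 = (1.004353, 0.229132, 0.020376, -0.097918)
  Y <- Y + (h/6)(k1 + 2k2 + 2k3 + k4): x = 0.2004, y = -0.4521, dx/dtau = 1.0044, dy/dtau = 0.2291
step 3:
  k1: at (x, y) = (0.200445, -0.452131), (dx/dtau, dy/dtau) = (1.004352, 0.229133); Gamma_xxx = 0.000000, Gamma_xxy = 0.000000, Gamma_xyy = -0.388110, Gamma_yxx = 0.000000, Gamma_yxy = 0.212746, Gamma_yyy = 0.000000; k1 = (1.004352, 0.229133, 0.020376, -0.097918)
  k2: at (x, y) = (0.250662, -0.440674), (dx/dtau, dy/dtau) = (1.005371, 0.224237); Gamma_xxx = 0.000000, Gamma_xxy = 0.000000, Gamma_xyy = -0.392257, Gamma_yxx = 0.000000, Gamma_yxy = 0.210497, Gamma_yyy = 0.000000; k2 = (1.005371, 0.224237, 0.019724, -0.094909)
  k3: at (x, y) = (0.250713, -0.440919), (dx/dtau, dy/dtau) = (1.005338, 0.224387); Gamma_xxx = 0.000000, Gamma_xxy = 0.000000, Gamma_xyy = -0.392261, Gamma_yxx = 0.000000, Gamma_yxy = 0.210495, Gamma_yyy = 0.000000; k3 = (1.005338, 0.224387, 0.019750, -0.094969)
  k4: at (x, y) = (0.300978, -0.429692), (dx/dtau, dy/dtau) = (1.006327, 0.219636); Gamma_xxx = 0.000000, Gamma_xxy = 0.000000, Gamma_xyy = -0.396411, Gamma_yxx = 0.000000, Gamma_yxy = 0.208291, Gamma_yyy = 0.000000; k4 = (1.006327, 0.219636, 0.019123, -0.092075)
  Y <- Y + (h/6)(k1 + 2k2 + 2k3 + k4): x = 0.3010, y = -0.4297, dx/dtau = 1.0063, dy/dtau = 0.2196

Answer: x = 0.3010, y = -0.4297, dx/dtau = 1.0063, dy/dtau = 0.2196


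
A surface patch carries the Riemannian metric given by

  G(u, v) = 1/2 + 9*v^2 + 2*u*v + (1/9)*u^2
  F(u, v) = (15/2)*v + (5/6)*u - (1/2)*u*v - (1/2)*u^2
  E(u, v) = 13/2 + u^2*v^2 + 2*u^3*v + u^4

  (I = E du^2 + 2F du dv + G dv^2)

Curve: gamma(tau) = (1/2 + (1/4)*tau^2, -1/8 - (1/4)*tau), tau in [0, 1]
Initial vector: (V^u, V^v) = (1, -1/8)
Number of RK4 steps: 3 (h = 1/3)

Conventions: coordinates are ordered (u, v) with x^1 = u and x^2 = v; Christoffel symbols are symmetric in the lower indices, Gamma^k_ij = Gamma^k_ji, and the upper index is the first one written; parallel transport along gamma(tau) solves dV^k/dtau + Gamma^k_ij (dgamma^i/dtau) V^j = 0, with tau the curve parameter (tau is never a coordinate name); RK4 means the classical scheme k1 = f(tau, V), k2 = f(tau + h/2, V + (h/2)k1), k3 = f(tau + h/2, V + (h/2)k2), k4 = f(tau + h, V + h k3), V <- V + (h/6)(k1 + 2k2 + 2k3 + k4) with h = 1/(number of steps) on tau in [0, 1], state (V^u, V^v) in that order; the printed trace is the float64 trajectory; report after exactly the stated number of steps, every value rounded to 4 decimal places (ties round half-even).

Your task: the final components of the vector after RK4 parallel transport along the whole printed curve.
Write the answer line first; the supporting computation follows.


Answer: V^u = 0.8723, V^v = -0.3730

gamma'(tau) = ((1/2)*tau, -1/4); f(tau, V)^k = -Gamma^k_ij(gamma(tau)) gamma'^i(tau) V^j; h = 1/3; intermediate values shown to 6 dp
curve data and Christoffel symbols at the stage parameters:
  tau = 0.000000: gamma = (0.500000, -0.125000), gamma' = (0.000000, -0.250000); Gamma_uuu = 0.086594, Gamma_uuv = 0.002604, Gamma_uvv = 1.132277, Gamma_vuu = 0.653848, Gamma_vuv = -0.124850, Gamma_vvv = 0.130435
  tau = 0.166667: gamma = (0.506944, -0.166667), gamma' = (0.083333, -0.250000); Gamma_uuu = 0.121952, Gamma_uuv = -0.015109, Gamma_uvv = 1.137269, Gamma_vuu = 0.711502, Gamma_vuv = -0.203660, Gamma_vvv = 0.075755
  tau = 0.333333: gamma = (0.527778, -0.208333), gamma' = (0.166667, -0.250000); Gamma_uuu = 0.156004, Gamma_uuv = -0.037849, Gamma_uvv = 1.138390, Gamma_vuu = 0.725466, Gamma_vuv = -0.278443, Gamma_vvv = 0.038188
  tau = 0.500000: gamma = (0.562500, -0.250000), gamma' = (0.250000, -0.250000); Gamma_uuu = 0.183669, Gamma_uuv = -0.064344, Gamma_uvv = 1.137360, Gamma_vuu = 0.699876, Gamma_vuv = -0.347423, Gamma_vvv = 0.014547
  tau = 0.666667: gamma = (0.611111, -0.291667), gamma' = (0.333333, -0.250000); Gamma_uuu = 0.200685, Gamma_uuv = -0.092746, Gamma_uvv = 1.135196, Gamma_vuu = 0.636566, Gamma_vuv = -0.408639, Gamma_vvv = 0.002153
  tau = 0.833333: gamma = (0.673611, -0.333333), gamma' = (0.416667, -0.250000); Gamma_uuu = 0.202981, Gamma_uuv = -0.120204, Gamma_uvv = 1.132112, Gamma_vuu = 0.534586, Gamma_vuv = -0.458801, Gamma_vvv = -0.001692
  tau = 1.000000: gamma = (0.750000, -0.375000), gamma' = (0.500000, -0.250000); Gamma_uuu = 0.185754, Gamma_uuv = -0.141774, Gamma_uvv = 1.126916, Gamma_vuu = 0.389021, Gamma_vuv = -0.491248, Gamma_vvv = -0.001106
step 0: V^u = 1.0000, V^v = -0.1250
step 1: k1 = (-0.034733, -0.035289), k2 = (-0.051236, -0.114269), k3 = (-0.054957, -0.114438), k4 = (-0.082274, -0.196160); V <- V + (h/6)(k1 + 2k2 + 2k3 + k4): V^u = 0.9817, V^v = -0.1633
step 2: k1 = (-0.082310, -0.196171), k2 = (-0.118891, -0.271175), k3 = (-0.122269, -0.270710), k4 = (-0.164544, -0.330452); V <- V + (h/6)(k1 + 2k2 + 2k3 + k4): V^u = 0.9412, V^v = -0.2527
step 3: k1 = (-0.164324, -0.330424), k2 = (-0.207281, -0.367070), k3 = (-0.208495, -0.365819), k4 = (-0.243973, -0.368534); V <- V + (h/6)(k1 + 2k2 + 2k3 + k4): V^u = 0.8723, V^v = -0.3730
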